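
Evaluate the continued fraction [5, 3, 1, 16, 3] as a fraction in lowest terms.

1077/205

Using pₖ = aₖpₖ₋₁ + pₖ₋₂ and qₖ = aₖqₖ₋₁ + qₖ₋₂:
  k=0: a=5, p=5, q=1
  k=1: a=3, p=16, q=3
  k=2: a=1, p=21, q=4
  k=3: a=16, p=352, q=67
  k=4: a=3, p=1077, q=205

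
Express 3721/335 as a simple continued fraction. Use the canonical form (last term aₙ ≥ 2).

3721 = 11×335 + 36
335 = 9×36 + 11
36 = 3×11 + 3
11 = 3×3 + 2
3 = 1×2 + 1
2 = 2×1 + 0  (stop)
So 3721/335 = [11; 9, 3, 3, 1, 2].

[11; 9, 3, 3, 1, 2]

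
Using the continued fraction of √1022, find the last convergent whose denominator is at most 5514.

√1022 = [31; 1, 30, 1, 62, …] (period length 4).
Convergents:
  p_0/q_0 = 31/1
  p_1/q_1 = 32/1
  p_2/q_2 = 991/31
  p_3/q_3 = 1023/32
  p_4/q_4 = 64417/2015
  p_5/q_5 = 65440/2047
  p_6/q_6 = 2027617/63425
q_5 = 2047 ≤ 5514 < 63425 = q_6, so the answer is 65440/2047.

65440/2047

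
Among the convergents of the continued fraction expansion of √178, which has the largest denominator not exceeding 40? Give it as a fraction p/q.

507/38

√178 = [13; 2, 1, 12, 1, 2, 26, …] (period length 6).
Convergents:
  p_0/q_0 = 13/1
  p_1/q_1 = 27/2
  p_2/q_2 = 40/3
  p_3/q_3 = 507/38
  p_4/q_4 = 547/41
q_3 = 38 ≤ 40 < 41 = q_4, so the answer is 507/38.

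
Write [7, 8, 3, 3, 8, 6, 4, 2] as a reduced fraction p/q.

280055/39331

Using pₖ = aₖpₖ₋₁ + pₖ₋₂ and qₖ = aₖqₖ₋₁ + qₖ₋₂:
  k=0: a=7, p=7, q=1
  k=1: a=8, p=57, q=8
  k=2: a=3, p=178, q=25
  k=3: a=3, p=591, q=83
  k=4: a=8, p=4906, q=689
  k=5: a=6, p=30027, q=4217
  k=6: a=4, p=125014, q=17557
  k=7: a=2, p=280055, q=39331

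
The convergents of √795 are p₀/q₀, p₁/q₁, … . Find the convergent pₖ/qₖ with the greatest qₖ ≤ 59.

√795 = [28; 5, 9, 5, 56, …] (period length 4).
Convergents:
  p_0/q_0 = 28/1
  p_1/q_1 = 141/5
  p_2/q_2 = 1297/46
  p_3/q_3 = 6626/235
q_2 = 46 ≤ 59 < 235 = q_3, so the answer is 1297/46.

1297/46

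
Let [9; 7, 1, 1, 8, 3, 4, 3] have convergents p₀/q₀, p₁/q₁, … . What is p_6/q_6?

15745/1724

Using pₖ = aₖpₖ₋₁ + pₖ₋₂, qₖ = aₖqₖ₋₁ + qₖ₋₂ (with p₋₁=1, p₋₂=0, q₋₁=0, q₋₂=1):
  k=0: a=9, p=9, q=1
  k=1: a=7, p=64, q=7
  k=2: a=1, p=73, q=8
  k=3: a=1, p=137, q=15
  k=4: a=8, p=1169, q=128
  k=5: a=3, p=3644, q=399
  k=6: a=4, p=15745, q=1724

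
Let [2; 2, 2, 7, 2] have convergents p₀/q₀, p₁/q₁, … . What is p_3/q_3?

Using pₖ = aₖpₖ₋₁ + pₖ₋₂, qₖ = aₖqₖ₋₁ + qₖ₋₂ (with p₋₁=1, p₋₂=0, q₋₁=0, q₋₂=1):
  k=0: a=2, p=2, q=1
  k=1: a=2, p=5, q=2
  k=2: a=2, p=12, q=5
  k=3: a=7, p=89, q=37

89/37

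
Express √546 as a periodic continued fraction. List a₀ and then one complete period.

[23; 2, 1, 2, 1, 2, 46]

a₀ = ⌊√546⌋ = 23.
With m₀=0, d₀=1 and mₖ₊₁ = dₖaₖ − mₖ, dₖ₊₁ = (n − mₖ₊₁²)/dₖ, aₖ₊₁ = ⌊(a₀+mₖ₊₁)/dₖ₊₁⌋:
  k=1: m=23, d=17, a=2
  k=2: m=11, d=25, a=1
  k=3: m=14, d=14, a=2
  k=4: m=14, d=25, a=1
  k=5: m=11, d=17, a=2
  k=6: m=23, d=1, a=46
d=1 and a=2a₀=46 at k=6, so the next step gives (m, d) = (23, 17) again — its k=1 value — and the period has length 6.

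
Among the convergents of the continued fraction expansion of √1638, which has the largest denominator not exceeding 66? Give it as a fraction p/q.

1457/36

√1638 = [40; 2, 8, 2, 80, …] (period length 4).
Convergents:
  p_0/q_0 = 40/1
  p_1/q_1 = 81/2
  p_2/q_2 = 688/17
  p_3/q_3 = 1457/36
  p_4/q_4 = 117248/2897
q_3 = 36 ≤ 66 < 2897 = q_4, so the answer is 1457/36.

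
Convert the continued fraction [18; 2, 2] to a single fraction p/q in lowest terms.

92/5

Using pₖ = aₖpₖ₋₁ + pₖ₋₂ and qₖ = aₖqₖ₋₁ + qₖ₋₂:
  k=0: a=18, p=18, q=1
  k=1: a=2, p=37, q=2
  k=2: a=2, p=92, q=5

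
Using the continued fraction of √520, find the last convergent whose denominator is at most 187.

1277/56

√520 = [22; 1, 4, 11, 4, 1, 44, …] (period length 6).
Convergents:
  p_0/q_0 = 22/1
  p_1/q_1 = 23/1
  p_2/q_2 = 114/5
  p_3/q_3 = 1277/56
  p_4/q_4 = 5222/229
q_3 = 56 ≤ 187 < 229 = q_4, so the answer is 1277/56.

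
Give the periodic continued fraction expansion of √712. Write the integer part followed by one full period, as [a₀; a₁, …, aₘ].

a₀ = ⌊√712⌋ = 26.
With m₀=0, d₀=1 and mₖ₊₁ = dₖaₖ − mₖ, dₖ₊₁ = (n − mₖ₊₁²)/dₖ, aₖ₊₁ = ⌊(a₀+mₖ₊₁)/dₖ₊₁⌋:
  k=1: m=26, d=36, a=1
  k=2: m=10, d=17, a=2
  k=3: m=24, d=8, a=6
  k=4: m=24, d=17, a=2
  k=5: m=10, d=36, a=1
  k=6: m=26, d=1, a=52
d=1 and a=2a₀=52 at k=6, so the next step gives (m, d) = (26, 36) again — its k=1 value — and the period has length 6.

[26; 1, 2, 6, 2, 1, 52]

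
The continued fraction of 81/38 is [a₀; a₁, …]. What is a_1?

81 = 2·38 + 5   →  a_0 = 2
38 = 7·5 + 3   →  a_1 = 7

7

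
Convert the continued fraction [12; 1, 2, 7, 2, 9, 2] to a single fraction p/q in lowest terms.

Using pₖ = aₖpₖ₋₁ + pₖ₋₂ and qₖ = aₖqₖ₋₁ + qₖ₋₂:
  k=0: a=12, p=12, q=1
  k=1: a=1, p=13, q=1
  k=2: a=2, p=38, q=3
  k=3: a=7, p=279, q=22
  k=4: a=2, p=596, q=47
  k=5: a=9, p=5643, q=445
  k=6: a=2, p=11882, q=937

11882/937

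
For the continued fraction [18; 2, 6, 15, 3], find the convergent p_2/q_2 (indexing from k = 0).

240/13

Using pₖ = aₖpₖ₋₁ + pₖ₋₂, qₖ = aₖqₖ₋₁ + qₖ₋₂ (with p₋₁=1, p₋₂=0, q₋₁=0, q₋₂=1):
  k=0: a=18, p=18, q=1
  k=1: a=2, p=37, q=2
  k=2: a=6, p=240, q=13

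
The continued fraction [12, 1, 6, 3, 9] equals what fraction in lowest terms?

Using pₖ = aₖpₖ₋₁ + pₖ₋₂ and qₖ = aₖqₖ₋₁ + qₖ₋₂:
  k=0: a=12, p=12, q=1
  k=1: a=1, p=13, q=1
  k=2: a=6, p=90, q=7
  k=3: a=3, p=283, q=22
  k=4: a=9, p=2637, q=205

2637/205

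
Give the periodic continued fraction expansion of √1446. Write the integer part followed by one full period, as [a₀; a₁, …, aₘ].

a₀ = ⌊√1446⌋ = 38.

[38; 38, 76]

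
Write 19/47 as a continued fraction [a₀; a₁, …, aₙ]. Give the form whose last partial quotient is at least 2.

[0; 2, 2, 9]

19 = 0*47 + 19
47 = 2*19 + 9
19 = 2*9 + 1
9 = 9*1 + 0  (stop)
So 19/47 = [0; 2, 2, 9].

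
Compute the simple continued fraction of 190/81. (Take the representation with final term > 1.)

190 = 2×81 + 28
81 = 2×28 + 25
28 = 1×25 + 3
25 = 8×3 + 1
3 = 3×1 + 0  (stop)
So 190/81 = [2; 2, 1, 8, 3].

[2; 2, 1, 8, 3]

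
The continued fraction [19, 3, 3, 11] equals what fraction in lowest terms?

2181/113

Fold from the inside: start with 11/1.
  3 + 1/11 = 34/11
  3 + 11/34 = 113/34
  19 + 34/113 = 2181/113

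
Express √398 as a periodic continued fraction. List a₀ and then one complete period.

a₀ = ⌊√398⌋ = 19.
With m₀=0, d₀=1 and mₖ₊₁ = dₖaₖ − mₖ, dₖ₊₁ = (n − mₖ₊₁²)/dₖ, aₖ₊₁ = ⌊(a₀+mₖ₊₁)/dₖ₊₁⌋:
  k=1: m=19, d=37, a=1
  k=2: m=18, d=2, a=18
  k=3: m=18, d=37, a=1
  k=4: m=19, d=1, a=38
d=1 and a=2a₀=38 at k=4, so the next step gives (m, d) = (19, 37) again — its k=1 value — and the period has length 4.

[19; 1, 18, 1, 38]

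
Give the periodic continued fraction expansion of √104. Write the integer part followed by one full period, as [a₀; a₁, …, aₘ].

[10; 5, 20]

a₀ = ⌊√104⌋ = 10.
With m₀=0, d₀=1 and mₖ₊₁ = dₖaₖ − mₖ, dₖ₊₁ = (n − mₖ₊₁²)/dₖ, aₖ₊₁ = ⌊(a₀+mₖ₊₁)/dₖ₊₁⌋:
  k=1: m=10, d=4, a=5
  k=2: m=10, d=1, a=20
d=1 and a=2a₀=20 at k=2, so the next step gives (m, d) = (10, 4) again — its k=1 value — and the period has length 2.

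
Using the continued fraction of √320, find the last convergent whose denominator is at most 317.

5617/314

√320 = [17; 1, 7, 1, 34, …] (period length 4).
Convergents:
  p_0/q_0 = 17/1
  p_1/q_1 = 18/1
  p_2/q_2 = 143/8
  p_3/q_3 = 161/9
  p_4/q_4 = 5617/314
  p_5/q_5 = 5778/323
q_4 = 314 ≤ 317 < 323 = q_5, so the answer is 5617/314.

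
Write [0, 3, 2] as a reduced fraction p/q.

Using pₖ = aₖpₖ₋₁ + pₖ₋₂ and qₖ = aₖqₖ₋₁ + qₖ₋₂:
  k=0: a=0, p=0, q=1
  k=1: a=3, p=1, q=3
  k=2: a=2, p=2, q=7

2/7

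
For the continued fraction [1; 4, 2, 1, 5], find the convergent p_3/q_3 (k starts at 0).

Using pₖ = aₖpₖ₋₁ + pₖ₋₂, qₖ = aₖqₖ₋₁ + qₖ₋₂ (with p₋₁=1, p₋₂=0, q₋₁=0, q₋₂=1):
  k=0: a=1, p=1, q=1
  k=1: a=4, p=5, q=4
  k=2: a=2, p=11, q=9
  k=3: a=1, p=16, q=13

16/13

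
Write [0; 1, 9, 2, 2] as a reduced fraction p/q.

47/52

Fold from the inside: start with 2/1.
  2 + 1/2 = 5/2
  9 + 2/5 = 47/5
  1 + 5/47 = 52/47
  0 + 47/52 = 47/52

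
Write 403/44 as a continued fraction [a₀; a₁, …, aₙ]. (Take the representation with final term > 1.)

[9; 6, 3, 2]

403 = 9*44 + 7
44 = 6*7 + 2
7 = 3*2 + 1
2 = 2*1 + 0  (stop)
So 403/44 = [9; 6, 3, 2].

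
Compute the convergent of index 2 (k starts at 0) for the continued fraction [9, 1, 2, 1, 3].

Using pₖ = aₖpₖ₋₁ + pₖ₋₂, qₖ = aₖqₖ₋₁ + qₖ₋₂ (with p₋₁=1, p₋₂=0, q₋₁=0, q₋₂=1):
  k=0: a=9, p=9, q=1
  k=1: a=1, p=10, q=1
  k=2: a=2, p=29, q=3

29/3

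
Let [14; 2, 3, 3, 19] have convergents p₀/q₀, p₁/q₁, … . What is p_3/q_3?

Using pₖ = aₖpₖ₋₁ + pₖ₋₂, qₖ = aₖqₖ₋₁ + qₖ₋₂ (with p₋₁=1, p₋₂=0, q₋₁=0, q₋₂=1):
  k=0: a=14, p=14, q=1
  k=1: a=2, p=29, q=2
  k=2: a=3, p=101, q=7
  k=3: a=3, p=332, q=23

332/23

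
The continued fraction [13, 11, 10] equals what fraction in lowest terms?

Fold from the inside: start with 10/1.
  11 + 1/10 = 111/10
  13 + 10/111 = 1453/111

1453/111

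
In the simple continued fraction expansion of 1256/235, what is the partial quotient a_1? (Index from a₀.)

1256 = 5·235 + 81   →  a_0 = 5
235 = 2·81 + 73   →  a_1 = 2

2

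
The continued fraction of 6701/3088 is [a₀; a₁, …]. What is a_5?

7

6701 = 2·3088 + 525   →  a_0 = 2
3088 = 5·525 + 463   →  a_1 = 5
525 = 1·463 + 62   →  a_2 = 1
463 = 7·62 + 29   →  a_3 = 7
62 = 2·29 + 4   →  a_4 = 2
29 = 7·4 + 1   →  a_5 = 7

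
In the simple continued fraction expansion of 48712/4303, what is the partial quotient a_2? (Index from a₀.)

8

48712 = 11·4303 + 1379   →  a_0 = 11
4303 = 3·1379 + 166   →  a_1 = 3
1379 = 8·166 + 51   →  a_2 = 8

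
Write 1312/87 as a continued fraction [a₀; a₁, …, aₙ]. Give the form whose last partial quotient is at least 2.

[15; 12, 2, 3]

1312 = 15*87 + 7
87 = 12*7 + 3
7 = 2*3 + 1
3 = 3*1 + 0  (stop)
So 1312/87 = [15; 12, 2, 3].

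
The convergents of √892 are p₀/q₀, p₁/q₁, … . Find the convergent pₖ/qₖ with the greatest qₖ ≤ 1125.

13410/449

√892 = [29; 1, 6, 2, 14, 2, 6, 1, 58, …] (period length 8).
Convergents:
  p_0/q_0 = 29/1
  p_1/q_1 = 30/1
  p_2/q_2 = 209/7
  p_3/q_3 = 448/15
  p_4/q_4 = 6481/217
  p_5/q_5 = 13410/449
  p_6/q_6 = 86941/2911
q_5 = 449 ≤ 1125 < 2911 = q_6, so the answer is 13410/449.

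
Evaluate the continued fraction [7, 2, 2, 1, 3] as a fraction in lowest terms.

Fold from the inside: start with 3/1.
  1 + 1/3 = 4/3
  2 + 3/4 = 11/4
  2 + 4/11 = 26/11
  7 + 11/26 = 193/26

193/26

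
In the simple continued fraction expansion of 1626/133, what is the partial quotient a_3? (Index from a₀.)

3

1626 = 12·133 + 30   →  a_0 = 12
133 = 4·30 + 13   →  a_1 = 4
30 = 2·13 + 4   →  a_2 = 2
13 = 3·4 + 1   →  a_3 = 3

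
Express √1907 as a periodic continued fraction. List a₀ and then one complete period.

a₀ = ⌊√1907⌋ = 43.
With m₀=0, d₀=1 and mₖ₊₁ = dₖaₖ − mₖ, dₖ₊₁ = (n − mₖ₊₁²)/dₖ, aₖ₊₁ = ⌊(a₀+mₖ₊₁)/dₖ₊₁⌋:
  k=1: m=43, d=58, a=1
  k=2: m=15, d=29, a=2
  k=3: m=43, d=2, a=43
  k=4: m=43, d=29, a=2
  k=5: m=15, d=58, a=1
  k=6: m=43, d=1, a=86
d=1 and a=2a₀=86 at k=6, so the next step gives (m, d) = (43, 58) again — its k=1 value — and the period has length 6.

[43; 1, 2, 43, 2, 1, 86]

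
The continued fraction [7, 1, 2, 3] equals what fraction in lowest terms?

Using pₖ = aₖpₖ₋₁ + pₖ₋₂ and qₖ = aₖqₖ₋₁ + qₖ₋₂:
  k=0: a=7, p=7, q=1
  k=1: a=1, p=8, q=1
  k=2: a=2, p=23, q=3
  k=3: a=3, p=77, q=10

77/10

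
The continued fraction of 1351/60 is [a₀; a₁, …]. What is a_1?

1351 = 22·60 + 31   →  a_0 = 22
60 = 1·31 + 29   →  a_1 = 1

1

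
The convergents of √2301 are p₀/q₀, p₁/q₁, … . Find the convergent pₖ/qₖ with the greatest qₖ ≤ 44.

√2301 = [47; 1, 30, 1, 94, …] (period length 4).
Convergents:
  p_0/q_0 = 47/1
  p_1/q_1 = 48/1
  p_2/q_2 = 1487/31
  p_3/q_3 = 1535/32
  p_4/q_4 = 145777/3039
q_3 = 32 ≤ 44 < 3039 = q_4, so the answer is 1535/32.

1535/32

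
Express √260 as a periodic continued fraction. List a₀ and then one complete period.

[16; 8, 32]

a₀ = ⌊√260⌋ = 16.
With m₀=0, d₀=1 and mₖ₊₁ = dₖaₖ − mₖ, dₖ₊₁ = (n − mₖ₊₁²)/dₖ, aₖ₊₁ = ⌊(a₀+mₖ₊₁)/dₖ₊₁⌋:
  k=1: m=16, d=4, a=8
  k=2: m=16, d=1, a=32
d=1 and a=2a₀=32 at k=2, so the next step gives (m, d) = (16, 4) again — its k=1 value — and the period has length 2.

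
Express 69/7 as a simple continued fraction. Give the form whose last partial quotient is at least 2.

[9; 1, 6]

69 = 9·7 + 6
7 = 1·6 + 1
6 = 6·1 + 0  (stop)
So 69/7 = [9; 1, 6].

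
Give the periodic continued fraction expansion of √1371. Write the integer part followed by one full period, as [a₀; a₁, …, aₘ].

[37; 37, 74]

a₀ = ⌊√1371⌋ = 37.
With m₀=0, d₀=1 and mₖ₊₁ = dₖaₖ − mₖ, dₖ₊₁ = (n − mₖ₊₁²)/dₖ, aₖ₊₁ = ⌊(a₀+mₖ₊₁)/dₖ₊₁⌋:
  k=1: m=37, d=2, a=37
  k=2: m=37, d=1, a=74
d=1 and a=2a₀=74 at k=2, so the next step gives (m, d) = (37, 2) again — its k=1 value — and the period has length 2.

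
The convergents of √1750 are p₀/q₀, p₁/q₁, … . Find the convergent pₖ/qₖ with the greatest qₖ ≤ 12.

251/6

√1750 = [41; 1, 4, 1, 82, …] (period length 4).
Convergents:
  p_0/q_0 = 41/1
  p_1/q_1 = 42/1
  p_2/q_2 = 209/5
  p_3/q_3 = 251/6
  p_4/q_4 = 20791/497
q_3 = 6 ≤ 12 < 497 = q_4, so the answer is 251/6.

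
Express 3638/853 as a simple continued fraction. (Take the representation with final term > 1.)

[4; 3, 1, 3, 2, 3, 7]

3638 = 4×853 + 226
853 = 3×226 + 175
226 = 1×175 + 51
175 = 3×51 + 22
51 = 2×22 + 7
22 = 3×7 + 1
7 = 7×1 + 0  (stop)
So 3638/853 = [4; 3, 1, 3, 2, 3, 7].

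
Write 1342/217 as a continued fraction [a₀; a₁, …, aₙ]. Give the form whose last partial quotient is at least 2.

1342 = 6*217 + 40
217 = 5*40 + 17
40 = 2*17 + 6
17 = 2*6 + 5
6 = 1*5 + 1
5 = 5*1 + 0  (stop)
So 1342/217 = [6; 5, 2, 2, 1, 5].

[6; 5, 2, 2, 1, 5]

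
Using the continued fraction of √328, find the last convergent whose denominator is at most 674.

√328 = [18; 9, 36, …] (period length 2).
Convergents:
  p_0/q_0 = 18/1
  p_1/q_1 = 163/9
  p_2/q_2 = 5886/325
  p_3/q_3 = 53137/2934
q_2 = 325 ≤ 674 < 2934 = q_3, so the answer is 5886/325.

5886/325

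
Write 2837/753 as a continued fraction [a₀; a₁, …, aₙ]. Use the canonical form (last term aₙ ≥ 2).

2837 = 3·753 + 578
753 = 1·578 + 175
578 = 3·175 + 53
175 = 3·53 + 16
53 = 3·16 + 5
16 = 3·5 + 1
5 = 5·1 + 0  (stop)
So 2837/753 = [3; 1, 3, 3, 3, 3, 5].

[3; 1, 3, 3, 3, 3, 5]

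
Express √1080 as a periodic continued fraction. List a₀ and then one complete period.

[32; 1, 6, 3, 6, 1, 64]

a₀ = ⌊√1080⌋ = 32.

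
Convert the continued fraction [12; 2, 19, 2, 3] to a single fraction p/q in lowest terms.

Using pₖ = aₖpₖ₋₁ + pₖ₋₂ and qₖ = aₖqₖ₋₁ + qₖ₋₂:
  k=0: a=12, p=12, q=1
  k=1: a=2, p=25, q=2
  k=2: a=19, p=487, q=39
  k=3: a=2, p=999, q=80
  k=4: a=3, p=3484, q=279

3484/279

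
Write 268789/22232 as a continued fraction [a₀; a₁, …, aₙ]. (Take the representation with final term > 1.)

268789 = 12·22232 + 2005
22232 = 11·2005 + 177
2005 = 11·177 + 58
177 = 3·58 + 3
58 = 19·3 + 1
3 = 3·1 + 0  (stop)
So 268789/22232 = [12; 11, 11, 3, 19, 3].

[12; 11, 11, 3, 19, 3]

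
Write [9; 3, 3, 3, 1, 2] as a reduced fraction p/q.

Using pₖ = aₖpₖ₋₁ + pₖ₋₂ and qₖ = aₖqₖ₋₁ + qₖ₋₂:
  k=0: a=9, p=9, q=1
  k=1: a=3, p=28, q=3
  k=2: a=3, p=93, q=10
  k=3: a=3, p=307, q=33
  k=4: a=1, p=400, q=43
  k=5: a=2, p=1107, q=119

1107/119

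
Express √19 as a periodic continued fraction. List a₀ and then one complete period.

a₀ = ⌊√19⌋ = 4.

[4; 2, 1, 3, 1, 2, 8]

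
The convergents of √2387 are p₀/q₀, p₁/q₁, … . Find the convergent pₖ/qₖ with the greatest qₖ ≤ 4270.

√2387 = [48; 1, 5, 1, 96, …] (period length 4).
Convergents:
  p_0/q_0 = 48/1
  p_1/q_1 = 49/1
  p_2/q_2 = 293/6
  p_3/q_3 = 342/7
  p_4/q_4 = 33125/678
  p_5/q_5 = 33467/685
  p_6/q_6 = 200460/4103
  p_7/q_7 = 233927/4788
q_6 = 4103 ≤ 4270 < 4788 = q_7, so the answer is 200460/4103.

200460/4103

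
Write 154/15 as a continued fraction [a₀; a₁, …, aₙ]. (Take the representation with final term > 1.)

154 = 10·15 + 4
15 = 3·4 + 3
4 = 1·3 + 1
3 = 3·1 + 0  (stop)
So 154/15 = [10; 3, 1, 3].

[10; 3, 1, 3]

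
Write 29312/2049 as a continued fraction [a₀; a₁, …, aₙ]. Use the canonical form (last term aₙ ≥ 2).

29312 = 14×2049 + 626
2049 = 3×626 + 171
626 = 3×171 + 113
171 = 1×113 + 58
113 = 1×58 + 55
58 = 1×55 + 3
55 = 18×3 + 1
3 = 3×1 + 0  (stop)
So 29312/2049 = [14; 3, 3, 1, 1, 1, 18, 3].

[14; 3, 3, 1, 1, 1, 18, 3]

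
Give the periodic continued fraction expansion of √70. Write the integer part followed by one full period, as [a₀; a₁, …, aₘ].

a₀ = ⌊√70⌋ = 8.

[8; 2, 1, 2, 1, 2, 16]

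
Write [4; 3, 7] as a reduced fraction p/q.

Using pₖ = aₖpₖ₋₁ + pₖ₋₂ and qₖ = aₖqₖ₋₁ + qₖ₋₂:
  k=0: a=4, p=4, q=1
  k=1: a=3, p=13, q=3
  k=2: a=7, p=95, q=22

95/22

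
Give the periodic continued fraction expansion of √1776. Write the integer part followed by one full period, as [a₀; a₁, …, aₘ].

a₀ = ⌊√1776⌋ = 42.
With m₀=0, d₀=1 and mₖ₊₁ = dₖaₖ − mₖ, dₖ₊₁ = (n − mₖ₊₁²)/dₖ, aₖ₊₁ = ⌊(a₀+mₖ₊₁)/dₖ₊₁⌋:
  k=1: m=42, d=12, a=7
  k=2: m=42, d=1, a=84
d=1 and a=2a₀=84 at k=2, so the next step gives (m, d) = (42, 12) again — its k=1 value — and the period has length 2.

[42; 7, 84]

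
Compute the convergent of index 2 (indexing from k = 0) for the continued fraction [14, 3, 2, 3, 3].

Using pₖ = aₖpₖ₋₁ + pₖ₋₂, qₖ = aₖqₖ₋₁ + qₖ₋₂ (with p₋₁=1, p₋₂=0, q₋₁=0, q₋₂=1):
  k=0: a=14, p=14, q=1
  k=1: a=3, p=43, q=3
  k=2: a=2, p=100, q=7

100/7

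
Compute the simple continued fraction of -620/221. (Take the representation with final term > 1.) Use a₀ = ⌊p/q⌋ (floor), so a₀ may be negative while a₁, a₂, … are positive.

-620 = -3×221 + 43
221 = 5×43 + 6
43 = 7×6 + 1
6 = 6×1 + 0  (stop)
So -620/221 = [-3; 5, 7, 6].

[-3; 5, 7, 6]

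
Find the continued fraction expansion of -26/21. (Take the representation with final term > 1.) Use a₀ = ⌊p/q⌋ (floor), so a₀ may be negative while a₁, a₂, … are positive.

-26 = -2*21 + 16
21 = 1*16 + 5
16 = 3*5 + 1
5 = 5*1 + 0  (stop)
So -26/21 = [-2; 1, 3, 5].

[-2; 1, 3, 5]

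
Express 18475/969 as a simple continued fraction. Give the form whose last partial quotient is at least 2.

18475 = 19*969 + 64
969 = 15*64 + 9
64 = 7*9 + 1
9 = 9*1 + 0  (stop)
So 18475/969 = [19; 15, 7, 9].

[19; 15, 7, 9]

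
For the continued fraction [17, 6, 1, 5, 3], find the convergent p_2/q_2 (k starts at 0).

Using pₖ = aₖpₖ₋₁ + pₖ₋₂, qₖ = aₖqₖ₋₁ + qₖ₋₂ (with p₋₁=1, p₋₂=0, q₋₁=0, q₋₂=1):
  k=0: a=17, p=17, q=1
  k=1: a=6, p=103, q=6
  k=2: a=1, p=120, q=7

120/7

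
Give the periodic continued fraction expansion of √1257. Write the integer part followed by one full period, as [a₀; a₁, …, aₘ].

[35; 2, 4, 1, 22, 1, 4, 2, 70]

a₀ = ⌊√1257⌋ = 35.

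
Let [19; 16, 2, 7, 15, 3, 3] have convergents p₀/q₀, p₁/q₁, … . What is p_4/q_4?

Using pₖ = aₖpₖ₋₁ + pₖ₋₂, qₖ = aₖqₖ₋₁ + qₖ₋₂ (with p₋₁=1, p₋₂=0, q₋₁=0, q₋₂=1):
  k=0: a=19, p=19, q=1
  k=1: a=16, p=305, q=16
  k=2: a=2, p=629, q=33
  k=3: a=7, p=4708, q=247
  k=4: a=15, p=71249, q=3738

71249/3738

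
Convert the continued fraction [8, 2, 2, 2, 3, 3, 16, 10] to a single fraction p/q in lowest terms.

Using pₖ = aₖpₖ₋₁ + pₖ₋₂ and qₖ = aₖqₖ₋₁ + qₖ₋₂:
  k=0: a=8, p=8, q=1
  k=1: a=2, p=17, q=2
  k=2: a=2, p=42, q=5
  k=3: a=2, p=101, q=12
  k=4: a=3, p=345, q=41
  k=5: a=3, p=1136, q=135
  k=6: a=16, p=18521, q=2201
  k=7: a=10, p=186346, q=22145

186346/22145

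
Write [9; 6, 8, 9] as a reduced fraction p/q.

4096/447

Fold from the inside: start with 9/1.
  8 + 1/9 = 73/9
  6 + 9/73 = 447/73
  9 + 73/447 = 4096/447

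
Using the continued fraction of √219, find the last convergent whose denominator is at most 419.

2205/149

√219 = [14; 1, 3, 1, 28, …] (period length 4).
Convergents:
  p_0/q_0 = 14/1
  p_1/q_1 = 15/1
  p_2/q_2 = 59/4
  p_3/q_3 = 74/5
  p_4/q_4 = 2131/144
  p_5/q_5 = 2205/149
  p_6/q_6 = 8746/591
q_5 = 149 ≤ 419 < 591 = q_6, so the answer is 2205/149.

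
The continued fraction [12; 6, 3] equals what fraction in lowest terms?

Using pₖ = aₖpₖ₋₁ + pₖ₋₂ and qₖ = aₖqₖ₋₁ + qₖ₋₂:
  k=0: a=12, p=12, q=1
  k=1: a=6, p=73, q=6
  k=2: a=3, p=231, q=19

231/19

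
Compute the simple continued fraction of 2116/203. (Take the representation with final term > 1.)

2116 = 10*203 + 86
203 = 2*86 + 31
86 = 2*31 + 24
31 = 1*24 + 7
24 = 3*7 + 3
7 = 2*3 + 1
3 = 3*1 + 0  (stop)
So 2116/203 = [10; 2, 2, 1, 3, 2, 3].

[10; 2, 2, 1, 3, 2, 3]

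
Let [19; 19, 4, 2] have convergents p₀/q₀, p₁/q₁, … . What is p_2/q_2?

1467/77

Using pₖ = aₖpₖ₋₁ + pₖ₋₂, qₖ = aₖqₖ₋₁ + qₖ₋₂ (with p₋₁=1, p₋₂=0, q₋₁=0, q₋₂=1):
  k=0: a=19, p=19, q=1
  k=1: a=19, p=362, q=19
  k=2: a=4, p=1467, q=77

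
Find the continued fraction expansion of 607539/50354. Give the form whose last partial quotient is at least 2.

607539 = 12·50354 + 3291
50354 = 15·3291 + 989
3291 = 3·989 + 324
989 = 3·324 + 17
324 = 19·17 + 1
17 = 17·1 + 0  (stop)
So 607539/50354 = [12; 15, 3, 3, 19, 17].

[12; 15, 3, 3, 19, 17]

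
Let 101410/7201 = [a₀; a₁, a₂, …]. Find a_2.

101410 = 14·7201 + 596   →  a_0 = 14
7201 = 12·596 + 49   →  a_1 = 12
596 = 12·49 + 8   →  a_2 = 12

12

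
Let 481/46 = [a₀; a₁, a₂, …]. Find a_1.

2

481 = 10·46 + 21   →  a_0 = 10
46 = 2·21 + 4   →  a_1 = 2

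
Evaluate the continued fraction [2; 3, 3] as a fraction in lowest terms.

Fold from the inside: start with 3/1.
  3 + 1/3 = 10/3
  2 + 3/10 = 23/10

23/10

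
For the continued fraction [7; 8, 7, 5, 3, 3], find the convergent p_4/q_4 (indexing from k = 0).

6667/936

Using pₖ = aₖpₖ₋₁ + pₖ₋₂, qₖ = aₖqₖ₋₁ + qₖ₋₂ (with p₋₁=1, p₋₂=0, q₋₁=0, q₋₂=1):
  k=0: a=7, p=7, q=1
  k=1: a=8, p=57, q=8
  k=2: a=7, p=406, q=57
  k=3: a=5, p=2087, q=293
  k=4: a=3, p=6667, q=936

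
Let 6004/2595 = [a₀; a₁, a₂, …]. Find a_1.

6004 = 2·2595 + 814   →  a_0 = 2
2595 = 3·814 + 153   →  a_1 = 3

3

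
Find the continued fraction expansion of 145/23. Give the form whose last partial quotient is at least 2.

145 = 6·23 + 7
23 = 3·7 + 2
7 = 3·2 + 1
2 = 2·1 + 0  (stop)
So 145/23 = [6; 3, 3, 2].

[6; 3, 3, 2]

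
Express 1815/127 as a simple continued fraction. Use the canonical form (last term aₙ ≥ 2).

1815 = 14·127 + 37
127 = 3·37 + 16
37 = 2·16 + 5
16 = 3·5 + 1
5 = 5·1 + 0  (stop)
So 1815/127 = [14; 3, 2, 3, 5].

[14; 3, 2, 3, 5]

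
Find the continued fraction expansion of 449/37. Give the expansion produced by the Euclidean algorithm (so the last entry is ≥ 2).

449 = 12·37 + 5
37 = 7·5 + 2
5 = 2·2 + 1
2 = 2·1 + 0  (stop)
So 449/37 = [12; 7, 2, 2].

[12; 7, 2, 2]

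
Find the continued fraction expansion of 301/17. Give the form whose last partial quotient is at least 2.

[17; 1, 2, 2, 2]

301 = 17·17 + 12
17 = 1·12 + 5
12 = 2·5 + 2
5 = 2·2 + 1
2 = 2·1 + 0  (stop)
So 301/17 = [17; 1, 2, 2, 2].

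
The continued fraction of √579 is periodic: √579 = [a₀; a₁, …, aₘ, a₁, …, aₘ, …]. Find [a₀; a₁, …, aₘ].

a₀ = ⌊√579⌋ = 24.
With m₀=0, d₀=1 and mₖ₊₁ = dₖaₖ − mₖ, dₖ₊₁ = (n − mₖ₊₁²)/dₖ, aₖ₊₁ = ⌊(a₀+mₖ₊₁)/dₖ₊₁⌋:
  k=1: m=24, d=3, a=16
  k=2: m=24, d=1, a=48
d=1 and a=2a₀=48 at k=2, so the next step gives (m, d) = (24, 3) again — its k=1 value — and the period has length 2.

[24; 16, 48]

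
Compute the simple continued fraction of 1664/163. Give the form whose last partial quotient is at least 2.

1664 = 10*163 + 34
163 = 4*34 + 27
34 = 1*27 + 7
27 = 3*7 + 6
7 = 1*6 + 1
6 = 6*1 + 0  (stop)
So 1664/163 = [10; 4, 1, 3, 1, 6].

[10; 4, 1, 3, 1, 6]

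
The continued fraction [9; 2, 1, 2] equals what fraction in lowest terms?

75/8

Fold from the inside: start with 2/1.
  1 + 1/2 = 3/2
  2 + 2/3 = 8/3
  9 + 3/8 = 75/8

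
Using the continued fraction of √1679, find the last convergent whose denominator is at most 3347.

√1679 = [40; 1, 39, 1, 80, …] (period length 4).
Convergents:
  p_0/q_0 = 40/1
  p_1/q_1 = 41/1
  p_2/q_2 = 1639/40
  p_3/q_3 = 1680/41
  p_4/q_4 = 136039/3320
  p_5/q_5 = 137719/3361
q_4 = 3320 ≤ 3347 < 3361 = q_5, so the answer is 136039/3320.

136039/3320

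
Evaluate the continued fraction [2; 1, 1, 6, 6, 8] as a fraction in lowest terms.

Using pₖ = aₖpₖ₋₁ + pₖ₋₂ and qₖ = aₖqₖ₋₁ + qₖ₋₂:
  k=0: a=2, p=2, q=1
  k=1: a=1, p=3, q=1
  k=2: a=1, p=5, q=2
  k=3: a=6, p=33, q=13
  k=4: a=6, p=203, q=80
  k=5: a=8, p=1657, q=653

1657/653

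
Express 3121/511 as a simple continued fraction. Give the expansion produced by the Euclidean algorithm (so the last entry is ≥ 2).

[6; 9, 3, 2, 3, 2]

3121 = 6*511 + 55
511 = 9*55 + 16
55 = 3*16 + 7
16 = 2*7 + 2
7 = 3*2 + 1
2 = 2*1 + 0  (stop)
So 3121/511 = [6; 9, 3, 2, 3, 2].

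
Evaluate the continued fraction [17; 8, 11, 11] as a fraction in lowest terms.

Using pₖ = aₖpₖ₋₁ + pₖ₋₂ and qₖ = aₖqₖ₋₁ + qₖ₋₂:
  k=0: a=17, p=17, q=1
  k=1: a=8, p=137, q=8
  k=2: a=11, p=1524, q=89
  k=3: a=11, p=16901, q=987

16901/987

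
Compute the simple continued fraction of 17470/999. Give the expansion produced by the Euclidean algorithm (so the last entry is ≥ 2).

[17; 2, 19, 2, 12]

17470 = 17×999 + 487
999 = 2×487 + 25
487 = 19×25 + 12
25 = 2×12 + 1
12 = 12×1 + 0  (stop)
So 17470/999 = [17; 2, 19, 2, 12].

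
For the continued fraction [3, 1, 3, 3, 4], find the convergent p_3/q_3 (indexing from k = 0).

49/13

Using pₖ = aₖpₖ₋₁ + pₖ₋₂, qₖ = aₖqₖ₋₁ + qₖ₋₂ (with p₋₁=1, p₋₂=0, q₋₁=0, q₋₂=1):
  k=0: a=3, p=3, q=1
  k=1: a=1, p=4, q=1
  k=2: a=3, p=15, q=4
  k=3: a=3, p=49, q=13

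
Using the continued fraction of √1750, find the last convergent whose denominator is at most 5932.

√1750 = [41; 1, 4, 1, 82, …] (period length 4).
Convergents:
  p_0/q_0 = 41/1
  p_1/q_1 = 42/1
  p_2/q_2 = 209/5
  p_3/q_3 = 251/6
  p_4/q_4 = 20791/497
  p_5/q_5 = 21042/503
  p_6/q_6 = 104959/2509
  p_7/q_7 = 126001/3012
  p_8/q_8 = 10437041/249493
q_7 = 3012 ≤ 5932 < 249493 = q_8, so the answer is 126001/3012.

126001/3012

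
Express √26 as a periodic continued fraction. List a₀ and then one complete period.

[5; 10]

a₀ = ⌊√26⌋ = 5.
With m₀=0, d₀=1 and mₖ₊₁ = dₖaₖ − mₖ, dₖ₊₁ = (n − mₖ₊₁²)/dₖ, aₖ₊₁ = ⌊(a₀+mₖ₊₁)/dₖ₊₁⌋:
  k=1: m=5, d=1, a=10
d=1 and a=2a₀=10 at k=1, so the next step gives (m, d) = (5, 1) again — its k=1 value — and the period has length 1.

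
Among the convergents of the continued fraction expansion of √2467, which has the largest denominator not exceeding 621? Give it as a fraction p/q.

22202/447

√2467 = [49; 1, 2, 49, 2, 1, 98, …] (period length 6).
Convergents:
  p_0/q_0 = 49/1
  p_1/q_1 = 50/1
  p_2/q_2 = 149/3
  p_3/q_3 = 7351/148
  p_4/q_4 = 14851/299
  p_5/q_5 = 22202/447
  p_6/q_6 = 2190647/44105
q_5 = 447 ≤ 621 < 44105 = q_6, so the answer is 22202/447.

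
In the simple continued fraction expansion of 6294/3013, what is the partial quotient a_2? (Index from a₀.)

6294 = 2·3013 + 268   →  a_0 = 2
3013 = 11·268 + 65   →  a_1 = 11
268 = 4·65 + 8   →  a_2 = 4

4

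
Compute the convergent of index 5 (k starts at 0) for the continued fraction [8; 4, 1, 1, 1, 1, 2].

Using pₖ = aₖpₖ₋₁ + pₖ₋₂, qₖ = aₖqₖ₋₁ + qₖ₋₂ (with p₋₁=1, p₋₂=0, q₋₁=0, q₋₂=1):
  k=0: a=8, p=8, q=1
  k=1: a=4, p=33, q=4
  k=2: a=1, p=41, q=5
  k=3: a=1, p=74, q=9
  k=4: a=1, p=115, q=14
  k=5: a=1, p=189, q=23

189/23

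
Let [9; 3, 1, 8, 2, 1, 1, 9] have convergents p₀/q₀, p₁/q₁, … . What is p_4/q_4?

685/74

Using pₖ = aₖpₖ₋₁ + pₖ₋₂, qₖ = aₖqₖ₋₁ + qₖ₋₂ (with p₋₁=1, p₋₂=0, q₋₁=0, q₋₂=1):
  k=0: a=9, p=9, q=1
  k=1: a=3, p=28, q=3
  k=2: a=1, p=37, q=4
  k=3: a=8, p=324, q=35
  k=4: a=2, p=685, q=74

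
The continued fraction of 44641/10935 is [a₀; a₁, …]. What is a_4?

13

44641 = 4·10935 + 901   →  a_0 = 4
10935 = 12·901 + 123   →  a_1 = 12
901 = 7·123 + 40   →  a_2 = 7
123 = 3·40 + 3   →  a_3 = 3
40 = 13·3 + 1   →  a_4 = 13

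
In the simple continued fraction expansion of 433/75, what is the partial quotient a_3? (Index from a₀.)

433 = 5·75 + 58   →  a_0 = 5
75 = 1·58 + 17   →  a_1 = 1
58 = 3·17 + 7   →  a_2 = 3
17 = 2·7 + 3   →  a_3 = 2

2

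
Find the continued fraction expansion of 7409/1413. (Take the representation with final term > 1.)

[5; 4, 9, 3, 2, 1, 3]

7409 = 5*1413 + 344
1413 = 4*344 + 37
344 = 9*37 + 11
37 = 3*11 + 4
11 = 2*4 + 3
4 = 1*3 + 1
3 = 3*1 + 0  (stop)
So 7409/1413 = [5; 4, 9, 3, 2, 1, 3].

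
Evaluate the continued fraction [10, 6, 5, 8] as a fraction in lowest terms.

Fold from the inside: start with 8/1.
  5 + 1/8 = 41/8
  6 + 8/41 = 254/41
  10 + 41/254 = 2581/254

2581/254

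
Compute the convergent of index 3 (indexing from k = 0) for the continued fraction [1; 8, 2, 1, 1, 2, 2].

28/25

Using pₖ = aₖpₖ₋₁ + pₖ₋₂, qₖ = aₖqₖ₋₁ + qₖ₋₂ (with p₋₁=1, p₋₂=0, q₋₁=0, q₋₂=1):
  k=0: a=1, p=1, q=1
  k=1: a=8, p=9, q=8
  k=2: a=2, p=19, q=17
  k=3: a=1, p=28, q=25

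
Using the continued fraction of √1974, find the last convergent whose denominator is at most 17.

311/7

√1974 = [44; 2, 3, 17, 2, 17, 3, 2, 88, …] (period length 8).
Convergents:
  p_0/q_0 = 44/1
  p_1/q_1 = 89/2
  p_2/q_2 = 311/7
  p_3/q_3 = 5376/121
q_2 = 7 ≤ 17 < 121 = q_3, so the answer is 311/7.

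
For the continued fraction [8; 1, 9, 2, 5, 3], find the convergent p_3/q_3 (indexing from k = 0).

187/21

Using pₖ = aₖpₖ₋₁ + pₖ₋₂, qₖ = aₖqₖ₋₁ + qₖ₋₂ (with p₋₁=1, p₋₂=0, q₋₁=0, q₋₂=1):
  k=0: a=8, p=8, q=1
  k=1: a=1, p=9, q=1
  k=2: a=9, p=89, q=10
  k=3: a=2, p=187, q=21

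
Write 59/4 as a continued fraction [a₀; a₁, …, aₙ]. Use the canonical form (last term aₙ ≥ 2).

59 = 14·4 + 3
4 = 1·3 + 1
3 = 3·1 + 0  (stop)
So 59/4 = [14; 1, 3].

[14; 1, 3]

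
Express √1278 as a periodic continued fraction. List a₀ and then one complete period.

[35; 1, 2, 1, 70]

a₀ = ⌊√1278⌋ = 35.
With m₀=0, d₀=1 and mₖ₊₁ = dₖaₖ − mₖ, dₖ₊₁ = (n − mₖ₊₁²)/dₖ, aₖ₊₁ = ⌊(a₀+mₖ₊₁)/dₖ₊₁⌋:
  k=1: m=35, d=53, a=1
  k=2: m=18, d=18, a=2
  k=3: m=18, d=53, a=1
  k=4: m=35, d=1, a=70
d=1 and a=2a₀=70 at k=4, so the next step gives (m, d) = (35, 53) again — its k=1 value — and the period has length 4.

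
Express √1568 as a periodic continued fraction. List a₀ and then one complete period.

a₀ = ⌊√1568⌋ = 39.
With m₀=0, d₀=1 and mₖ₊₁ = dₖaₖ − mₖ, dₖ₊₁ = (n − mₖ₊₁²)/dₖ, aₖ₊₁ = ⌊(a₀+mₖ₊₁)/dₖ₊₁⌋:
  k=1: m=39, d=47, a=1
  k=2: m=8, d=32, a=1
  k=3: m=24, d=31, a=2
  k=4: m=38, d=4, a=19
  k=5: m=38, d=31, a=2
  k=6: m=24, d=32, a=1
  k=7: m=8, d=47, a=1
  k=8: m=39, d=1, a=78
d=1 and a=2a₀=78 at k=8, so the next step gives (m, d) = (39, 47) again — its k=1 value — and the period has length 8.

[39; 1, 1, 2, 19, 2, 1, 1, 78]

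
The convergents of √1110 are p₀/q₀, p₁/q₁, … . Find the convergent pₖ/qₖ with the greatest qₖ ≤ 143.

1999/60

√1110 = [33; 3, 6, 3, 66, …] (period length 4).
Convergents:
  p_0/q_0 = 33/1
  p_1/q_1 = 100/3
  p_2/q_2 = 633/19
  p_3/q_3 = 1999/60
  p_4/q_4 = 132567/3979
q_3 = 60 ≤ 143 < 3979 = q_4, so the answer is 1999/60.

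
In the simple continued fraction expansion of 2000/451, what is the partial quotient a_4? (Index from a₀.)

2000 = 4·451 + 196   →  a_0 = 4
451 = 2·196 + 59   →  a_1 = 2
196 = 3·59 + 19   →  a_2 = 3
59 = 3·19 + 2   →  a_3 = 3
19 = 9·2 + 1   →  a_4 = 9

9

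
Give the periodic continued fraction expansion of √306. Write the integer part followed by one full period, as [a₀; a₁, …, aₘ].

[17; 2, 34]

a₀ = ⌊√306⌋ = 17.
With m₀=0, d₀=1 and mₖ₊₁ = dₖaₖ − mₖ, dₖ₊₁ = (n − mₖ₊₁²)/dₖ, aₖ₊₁ = ⌊(a₀+mₖ₊₁)/dₖ₊₁⌋:
  k=1: m=17, d=17, a=2
  k=2: m=17, d=1, a=34
d=1 and a=2a₀=34 at k=2, so the next step gives (m, d) = (17, 17) again — its k=1 value — and the period has length 2.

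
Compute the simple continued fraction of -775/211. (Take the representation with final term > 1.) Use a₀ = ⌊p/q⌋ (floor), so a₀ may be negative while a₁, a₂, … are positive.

[-4; 3, 17, 4]

-775 = -4×211 + 69
211 = 3×69 + 4
69 = 17×4 + 1
4 = 4×1 + 0  (stop)
So -775/211 = [-4; 3, 17, 4].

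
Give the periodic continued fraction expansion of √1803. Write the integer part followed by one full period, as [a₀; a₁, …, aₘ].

[42; 2, 6, 28, 6, 2, 84]

a₀ = ⌊√1803⌋ = 42.
With m₀=0, d₀=1 and mₖ₊₁ = dₖaₖ − mₖ, dₖ₊₁ = (n − mₖ₊₁²)/dₖ, aₖ₊₁ = ⌊(a₀+mₖ₊₁)/dₖ₊₁⌋:
  k=1: m=42, d=39, a=2
  k=2: m=36, d=13, a=6
  k=3: m=42, d=3, a=28
  k=4: m=42, d=13, a=6
  k=5: m=36, d=39, a=2
  k=6: m=42, d=1, a=84
d=1 and a=2a₀=84 at k=6, so the next step gives (m, d) = (42, 39) again — its k=1 value — and the period has length 6.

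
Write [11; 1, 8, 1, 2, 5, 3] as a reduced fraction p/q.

5877/494

Using pₖ = aₖpₖ₋₁ + pₖ₋₂ and qₖ = aₖqₖ₋₁ + qₖ₋₂:
  k=0: a=11, p=11, q=1
  k=1: a=1, p=12, q=1
  k=2: a=8, p=107, q=9
  k=3: a=1, p=119, q=10
  k=4: a=2, p=345, q=29
  k=5: a=5, p=1844, q=155
  k=6: a=3, p=5877, q=494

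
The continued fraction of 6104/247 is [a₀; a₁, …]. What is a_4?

11

6104 = 24·247 + 176   →  a_0 = 24
247 = 1·176 + 71   →  a_1 = 1
176 = 2·71 + 34   →  a_2 = 2
71 = 2·34 + 3   →  a_3 = 2
34 = 11·3 + 1   →  a_4 = 11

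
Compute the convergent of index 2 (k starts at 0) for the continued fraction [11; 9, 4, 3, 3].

411/37

Using pₖ = aₖpₖ₋₁ + pₖ₋₂, qₖ = aₖqₖ₋₁ + qₖ₋₂ (with p₋₁=1, p₋₂=0, q₋₁=0, q₋₂=1):
  k=0: a=11, p=11, q=1
  k=1: a=9, p=100, q=9
  k=2: a=4, p=411, q=37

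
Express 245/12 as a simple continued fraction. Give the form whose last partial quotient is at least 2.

245 = 20*12 + 5
12 = 2*5 + 2
5 = 2*2 + 1
2 = 2*1 + 0  (stop)
So 245/12 = [20; 2, 2, 2].

[20; 2, 2, 2]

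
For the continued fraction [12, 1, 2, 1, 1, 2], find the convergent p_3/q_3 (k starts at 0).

Using pₖ = aₖpₖ₋₁ + pₖ₋₂, qₖ = aₖqₖ₋₁ + qₖ₋₂ (with p₋₁=1, p₋₂=0, q₋₁=0, q₋₂=1):
  k=0: a=12, p=12, q=1
  k=1: a=1, p=13, q=1
  k=2: a=2, p=38, q=3
  k=3: a=1, p=51, q=4

51/4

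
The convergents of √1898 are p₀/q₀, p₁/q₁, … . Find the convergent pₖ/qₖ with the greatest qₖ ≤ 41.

√1898 = [43; 1, 1, 3, 3, 1, 1, 86, …] (period length 7).
Convergents:
  p_0/q_0 = 43/1
  p_1/q_1 = 44/1
  p_2/q_2 = 87/2
  p_3/q_3 = 305/7
  p_4/q_4 = 1002/23
  p_5/q_5 = 1307/30
  p_6/q_6 = 2309/53
q_5 = 30 ≤ 41 < 53 = q_6, so the answer is 1307/30.

1307/30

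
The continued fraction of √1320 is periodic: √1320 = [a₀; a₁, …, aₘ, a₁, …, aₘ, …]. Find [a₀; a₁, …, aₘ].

[36; 3, 72]

a₀ = ⌊√1320⌋ = 36.
With m₀=0, d₀=1 and mₖ₊₁ = dₖaₖ − mₖ, dₖ₊₁ = (n − mₖ₊₁²)/dₖ, aₖ₊₁ = ⌊(a₀+mₖ₊₁)/dₖ₊₁⌋:
  k=1: m=36, d=24, a=3
  k=2: m=36, d=1, a=72
d=1 and a=2a₀=72 at k=2, so the next step gives (m, d) = (36, 24) again — its k=1 value — and the period has length 2.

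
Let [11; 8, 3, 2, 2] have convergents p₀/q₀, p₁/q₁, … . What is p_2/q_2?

Using pₖ = aₖpₖ₋₁ + pₖ₋₂, qₖ = aₖqₖ₋₁ + qₖ₋₂ (with p₋₁=1, p₋₂=0, q₋₁=0, q₋₂=1):
  k=0: a=11, p=11, q=1
  k=1: a=8, p=89, q=8
  k=2: a=3, p=278, q=25

278/25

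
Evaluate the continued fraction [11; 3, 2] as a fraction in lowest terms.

79/7

Fold from the inside: start with 2/1.
  3 + 1/2 = 7/2
  11 + 2/7 = 79/7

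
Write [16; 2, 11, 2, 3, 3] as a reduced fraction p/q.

Fold from the inside: start with 3/1.
  3 + 1/3 = 10/3
  2 + 3/10 = 23/10
  11 + 10/23 = 263/23
  2 + 23/263 = 549/263
  16 + 263/549 = 9047/549

9047/549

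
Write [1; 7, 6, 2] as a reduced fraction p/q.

106/93

Using pₖ = aₖpₖ₋₁ + pₖ₋₂ and qₖ = aₖqₖ₋₁ + qₖ₋₂:
  k=0: a=1, p=1, q=1
  k=1: a=7, p=8, q=7
  k=2: a=6, p=49, q=43
  k=3: a=2, p=106, q=93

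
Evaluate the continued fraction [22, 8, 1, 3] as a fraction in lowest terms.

Fold from the inside: start with 3/1.
  1 + 1/3 = 4/3
  8 + 3/4 = 35/4
  22 + 4/35 = 774/35

774/35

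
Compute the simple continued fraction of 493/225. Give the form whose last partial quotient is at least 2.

493 = 2·225 + 43
225 = 5·43 + 10
43 = 4·10 + 3
10 = 3·3 + 1
3 = 3·1 + 0  (stop)
So 493/225 = [2; 5, 4, 3, 3].

[2; 5, 4, 3, 3]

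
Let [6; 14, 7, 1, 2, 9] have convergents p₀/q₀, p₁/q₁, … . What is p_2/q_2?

601/99

Using pₖ = aₖpₖ₋₁ + pₖ₋₂, qₖ = aₖqₖ₋₁ + qₖ₋₂ (with p₋₁=1, p₋₂=0, q₋₁=0, q₋₂=1):
  k=0: a=6, p=6, q=1
  k=1: a=14, p=85, q=14
  k=2: a=7, p=601, q=99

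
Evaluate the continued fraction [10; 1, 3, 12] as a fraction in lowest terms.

Using pₖ = aₖpₖ₋₁ + pₖ₋₂ and qₖ = aₖqₖ₋₁ + qₖ₋₂:
  k=0: a=10, p=10, q=1
  k=1: a=1, p=11, q=1
  k=2: a=3, p=43, q=4
  k=3: a=12, p=527, q=49

527/49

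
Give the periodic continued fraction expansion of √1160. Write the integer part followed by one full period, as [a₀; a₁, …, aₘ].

a₀ = ⌊√1160⌋ = 34.
With m₀=0, d₀=1 and mₖ₊₁ = dₖaₖ − mₖ, dₖ₊₁ = (n − mₖ₊₁²)/dₖ, aₖ₊₁ = ⌊(a₀+mₖ₊₁)/dₖ₊₁⌋:
  k=1: m=34, d=4, a=17
  k=2: m=34, d=1, a=68
d=1 and a=2a₀=68 at k=2, so the next step gives (m, d) = (34, 4) again — its k=1 value — and the period has length 2.

[34; 17, 68]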